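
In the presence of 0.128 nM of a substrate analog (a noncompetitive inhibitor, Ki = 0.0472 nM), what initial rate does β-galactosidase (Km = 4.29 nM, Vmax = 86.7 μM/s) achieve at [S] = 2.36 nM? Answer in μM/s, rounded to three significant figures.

α = 1 + [I]/Ki = 1 + 0.128/0.0472 = 3.712.
For a noncompetitive inhibitor, Vmax is reduced to Vmax/α while Km is unchanged: Km,app = 4.29 nM, Vmax,app = 23.4 μM/s.
v = Vmax,app·[S]/(Km,app + [S]) = 23.4 × 2.36/(4.29 + 2.36) = 8.29 μM/s.

8.29 μM/s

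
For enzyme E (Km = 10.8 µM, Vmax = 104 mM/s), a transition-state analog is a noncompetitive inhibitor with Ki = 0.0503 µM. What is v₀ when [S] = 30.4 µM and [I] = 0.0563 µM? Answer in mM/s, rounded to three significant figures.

α = 1 + [I]/Ki = 1 + 0.0563/0.0503 = 2.119.
For a noncompetitive inhibitor, Vmax is reduced to Vmax/α while Km is unchanged: Km,app = 10.8 µM, Vmax,app = 49.1 mM/s.
v = Vmax,app·[S]/(Km,app + [S]) = 49.1 × 30.4/(10.8 + 30.4) = 36.2 mM/s.

36.2 mM/s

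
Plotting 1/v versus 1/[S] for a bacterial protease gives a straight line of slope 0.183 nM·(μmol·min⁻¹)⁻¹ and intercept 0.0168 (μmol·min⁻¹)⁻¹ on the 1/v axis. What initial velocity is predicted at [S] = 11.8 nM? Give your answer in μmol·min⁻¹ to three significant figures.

The y-intercept is 1/Vmax, so Vmax = 1/0.0168 = 59.5 μmol·min⁻¹.
The slope is Km/Vmax, so Km = 0.183 × 59.5 = 10.9 nM.
Then v = 59.5 × 11.8/(10.9 + 11.8) = 31.0 μmol·min⁻¹.

31.0 μmol·min⁻¹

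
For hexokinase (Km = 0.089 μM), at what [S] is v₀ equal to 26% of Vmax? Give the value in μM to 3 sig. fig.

0.0313 μM

v/Vmax = [S]/(Km+[S]) = 0.26, so [S] = Km·0.26/(1 − 0.26) = 0.089 × 0.3514.
[S] = 0.0313 μM.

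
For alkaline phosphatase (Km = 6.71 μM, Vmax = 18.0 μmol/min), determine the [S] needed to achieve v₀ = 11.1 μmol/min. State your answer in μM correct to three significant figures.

10.8 μM

The required fractional saturation is v/Vmax = 11.1/18.0 = 0.6167.
Then [S]/(Km+[S]) = 0.6167 ⇒ [S] = 6.71 × 0.6167/(1 − 0.6167) = 10.8 μM.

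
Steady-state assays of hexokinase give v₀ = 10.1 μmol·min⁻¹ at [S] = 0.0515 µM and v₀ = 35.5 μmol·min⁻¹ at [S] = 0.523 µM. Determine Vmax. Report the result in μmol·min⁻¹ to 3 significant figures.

In reciprocal form, 1/v = (Km/Vmax)·(1/[S]) + 1/Vmax. The two points give (1/[S], 1/v) = (19.42, 0.09901) and (1.912, 0.02817).
Slope = (0.09901 − 0.02817)/(19.42 − 1.912) = 0.004047; intercept = 0.09901 − 0.004047×19.42 = 0.02043.
Vmax = 1/intercept = 48.9 μmol·min⁻¹; Km = slope × Vmax = 0.004047 × 48.9 = 0.198 µM.

48.9 μmol·min⁻¹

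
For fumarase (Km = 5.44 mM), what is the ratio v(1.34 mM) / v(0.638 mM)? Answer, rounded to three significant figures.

1.88

Since Vmax cancels, v₂/v₁ = [S]₂(Km+[S]₁) / [S]₁(Km+[S]₂).
= 1.34×(5.44+0.638) / (0.638×(5.44+1.34)) = 8.145/4.326 = 1.88.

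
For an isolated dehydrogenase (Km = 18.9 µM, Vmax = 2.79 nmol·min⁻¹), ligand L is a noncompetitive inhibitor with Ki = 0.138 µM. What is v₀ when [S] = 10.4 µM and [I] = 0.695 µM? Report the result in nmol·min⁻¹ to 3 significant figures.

0.164 nmol·min⁻¹

With α = 1 + [I]/Ki = 1 + 0.695/0.138 = 6.036, the noncompetitive rate law is v = (Vmax/α)·[S] / (Km + [S]).
v = (2.79/6.036)×10.4 / (18.9 + 10.4) = 4.807/29.30 = 0.164 nmol·min⁻¹.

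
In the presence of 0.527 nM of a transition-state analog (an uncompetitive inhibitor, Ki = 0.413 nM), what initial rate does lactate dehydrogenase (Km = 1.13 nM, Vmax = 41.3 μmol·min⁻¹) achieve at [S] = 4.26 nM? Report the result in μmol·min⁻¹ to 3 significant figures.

16.3 μmol·min⁻¹

α = 1 + [I]/Ki = 1 + 0.527/0.413 = 2.276.
For an uncompetitive inhibitor, both parameters are divided by α, giving Vmax/α and Km/α: Km,app = 0.496 nM, Vmax,app = 18.1 μmol·min⁻¹.
v = Vmax,app·[S]/(Km,app + [S]) = 18.1 × 4.26/(0.496 + 4.26) = 16.3 μmol·min⁻¹.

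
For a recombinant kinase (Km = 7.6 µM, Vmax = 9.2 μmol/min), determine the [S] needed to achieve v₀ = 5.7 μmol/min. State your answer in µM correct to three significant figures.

12.4 µM

Rearranging v = Vmax[S]/(Km+[S]) gives [S] = Km·v/(Vmax − v).
[S] = 7.6 × 5.7 / (9.2 − 5.7) = 43.32/3.500 = 12.4 µM.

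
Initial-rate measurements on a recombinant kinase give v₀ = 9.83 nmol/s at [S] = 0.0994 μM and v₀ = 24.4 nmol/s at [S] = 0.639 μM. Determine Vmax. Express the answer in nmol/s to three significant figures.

33.6 nmol/s

In reciprocal form, 1/v = (Km/Vmax)·(1/[S]) + 1/Vmax. The two points give (1/[S], 1/v) = (10.06, 0.1017) and (1.565, 0.04098).
Slope = (0.1017 − 0.04098)/(10.06 − 1.565) = 0.007150; intercept = 0.1017 − 0.007150×10.06 = 0.02979.
Vmax = 1/intercept = 33.6 nmol/s; Km = slope × Vmax = 0.007150 × 33.6 = 0.240 μM.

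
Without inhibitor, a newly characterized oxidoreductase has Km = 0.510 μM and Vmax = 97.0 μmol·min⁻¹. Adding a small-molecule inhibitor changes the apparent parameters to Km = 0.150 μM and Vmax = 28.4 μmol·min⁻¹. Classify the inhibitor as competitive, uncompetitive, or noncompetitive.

Both Km and Vmax decrease by the same factor (~3.41-fold) — characteristic of uncompetitive inhibition.

uncompetitive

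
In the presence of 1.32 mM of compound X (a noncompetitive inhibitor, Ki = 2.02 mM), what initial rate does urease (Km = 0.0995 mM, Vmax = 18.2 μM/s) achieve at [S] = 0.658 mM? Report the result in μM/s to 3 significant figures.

9.56 μM/s

With α = 1 + [I]/Ki = 1 + 1.32/2.02 = 1.653, the noncompetitive rate law is v = (Vmax/α)·[S] / (Km + [S]).
v = (18.2/1.653)×0.658 / (0.0995 + 0.658) = 7.243/0.7575 = 9.56 μM/s.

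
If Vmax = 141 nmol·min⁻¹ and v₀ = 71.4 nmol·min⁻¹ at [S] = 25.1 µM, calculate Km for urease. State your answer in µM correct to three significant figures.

From v = Vmax[S]/(Km+[S]), Km = [S](Vmax − v)/v.
Km = 25.1 × (141 − 71.4) / 71.4 = 1747/71.4 = 24.5 µM.

24.5 µM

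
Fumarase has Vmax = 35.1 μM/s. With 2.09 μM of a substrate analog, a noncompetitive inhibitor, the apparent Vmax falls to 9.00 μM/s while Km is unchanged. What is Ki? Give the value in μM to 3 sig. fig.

0.721 μM

Noncompetitive: Vmax,app = Vmax/α with α = 1 + [I]/Ki.
α = Vmax/Vmax,app = 35.1/9.00 = 3.900.
Ki = [I]/(α − 1) = 2.09/2.900 = 0.721 μM.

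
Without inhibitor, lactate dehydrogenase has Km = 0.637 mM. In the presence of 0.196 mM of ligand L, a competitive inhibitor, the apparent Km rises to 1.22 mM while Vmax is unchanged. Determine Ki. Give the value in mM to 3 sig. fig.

Competitive: Km,app = α·Km with α = 1 + [I]/Ki.
α = Km,app/Km = 1.22/0.637 = 1.915.
Ki = [I]/(α − 1) = 0.196/0.9152 = 0.214 mM.

0.214 mM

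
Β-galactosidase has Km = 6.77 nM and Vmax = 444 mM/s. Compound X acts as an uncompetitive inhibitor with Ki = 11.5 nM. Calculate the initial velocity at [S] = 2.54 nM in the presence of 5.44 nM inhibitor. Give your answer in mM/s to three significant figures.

With α = 1 + [I]/Ki = 1 + 5.44/11.5 = 1.473, the uncompetitive rate law is v = (Vmax/α)·[S] / (Km/α + [S]).
v = (444/1.473)×2.54 / (6.77/1.473 + 2.54) = 765.6/7.136 = 107 mM/s.

107 mM/s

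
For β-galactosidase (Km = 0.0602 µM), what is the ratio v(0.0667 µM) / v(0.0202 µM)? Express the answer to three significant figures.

The fractional saturations are [S]/(Km+[S]) = 0.0202/0.08040 = 0.2512 and 0.0667/0.1269 = 0.5256.
v₂/v₁ is just their ratio: 0.5256/0.2512 = 2.09.

2.09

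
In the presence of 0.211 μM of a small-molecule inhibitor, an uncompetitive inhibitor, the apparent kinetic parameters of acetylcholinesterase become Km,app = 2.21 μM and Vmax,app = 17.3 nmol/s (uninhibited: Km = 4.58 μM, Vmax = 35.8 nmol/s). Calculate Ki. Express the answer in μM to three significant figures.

0.197 μM

Uncompetitive: Vmax,app = Vmax/α (and Km,app = Km/α) with α = 1 + [I]/Ki.
α = Vmax/Vmax,app = 35.8/17.3 = 2.069.
Since α = 1 + [I]/Ki, [I]/Ki = 2.069 − 1 = 1.069 and Ki = 0.211/1.069 = 0.197 μM.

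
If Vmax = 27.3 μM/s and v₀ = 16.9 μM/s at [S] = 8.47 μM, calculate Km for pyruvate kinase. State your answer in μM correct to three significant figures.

5.21 μM

v/Vmax = 16.9/27.3 = 0.6190 = [S]/(Km+[S]).
So Km + [S] = [S]/0.6190 = 13.68 μM, giving Km = 13.68 − 8.47 = 5.21 μM.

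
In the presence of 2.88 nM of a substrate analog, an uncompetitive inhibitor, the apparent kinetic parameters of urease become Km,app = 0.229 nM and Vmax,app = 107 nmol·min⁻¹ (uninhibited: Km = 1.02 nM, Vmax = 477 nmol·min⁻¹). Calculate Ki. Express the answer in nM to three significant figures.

Uncompetitive: Vmax,app = Vmax/α (and Km,app = Km/α) with α = 1 + [I]/Ki.
α = Vmax/Vmax,app = 477/107 = 4.458.
Since α = 1 + [I]/Ki, [I]/Ki = 4.458 − 1 = 3.458 and Ki = 2.88/3.458 = 0.833 nM.

0.833 nM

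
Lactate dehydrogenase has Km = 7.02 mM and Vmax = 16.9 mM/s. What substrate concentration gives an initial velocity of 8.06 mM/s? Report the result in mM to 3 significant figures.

The required fractional saturation is v/Vmax = 8.06/16.9 = 0.4769.
Then [S]/(Km+[S]) = 0.4769 ⇒ [S] = 7.02 × 0.4769/(1 − 0.4769) = 6.40 mM.

6.40 mM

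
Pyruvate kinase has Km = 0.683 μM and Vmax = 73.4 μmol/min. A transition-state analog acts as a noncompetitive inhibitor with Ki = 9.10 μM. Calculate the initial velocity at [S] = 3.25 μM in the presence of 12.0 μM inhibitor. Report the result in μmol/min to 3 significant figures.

With α = 1 + [I]/Ki = 1 + 12.0/9.10 = 2.319, the noncompetitive rate law is v = (Vmax/α)·[S] / (Km + [S]).
v = (73.4/2.319)×3.25 / (0.683 + 3.25) = 102.9/3.933 = 26.2 μmol/min.

26.2 μmol/min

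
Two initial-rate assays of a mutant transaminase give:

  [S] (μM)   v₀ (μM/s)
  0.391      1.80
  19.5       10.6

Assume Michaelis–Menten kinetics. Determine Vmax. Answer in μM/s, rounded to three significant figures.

11.8 μM/s

From v = Vmax[S]/(Km+[S]), each point gives Vmax = v(Km+[S])/[S].
Equating: 1.80(Km+0.391)/0.391 = 10.6(Km+19.5)/19.5.
4.604·Km + 1.80 = 0.5436·Km + 10.6, so (4.604 − 0.5436)·Km = 10.6 − 1.80.
Km = 8.800/4.060 = 2.17 μM; then Vmax = 1.80(2.17+0.391)/0.391 = 11.8 μM/s.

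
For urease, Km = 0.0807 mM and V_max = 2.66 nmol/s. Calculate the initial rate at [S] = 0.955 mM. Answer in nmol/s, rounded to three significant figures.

2.45 nmol/s

v = Vmax·[S]/(Km + [S]) = 2.66 × 0.955 / (0.0807 + 0.955)
  = 2.540 / 1.036 = 2.45 nmol/s.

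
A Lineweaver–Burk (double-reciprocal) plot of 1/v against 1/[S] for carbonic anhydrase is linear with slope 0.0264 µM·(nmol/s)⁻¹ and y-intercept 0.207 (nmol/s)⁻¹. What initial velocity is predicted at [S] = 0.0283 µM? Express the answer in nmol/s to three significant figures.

The y-intercept is 1/Vmax, so Vmax = 1/0.207 = 4.83 nmol/s.
The slope is Km/Vmax, so Km = 0.0264 × 4.83 = 0.128 µM.
Then v = 4.83 × 0.0283/(0.128 + 0.0283) = 0.877 nmol/s.

0.877 nmol/s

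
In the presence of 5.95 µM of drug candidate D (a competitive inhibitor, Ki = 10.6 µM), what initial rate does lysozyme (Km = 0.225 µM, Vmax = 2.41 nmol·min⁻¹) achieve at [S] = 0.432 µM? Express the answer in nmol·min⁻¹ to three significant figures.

With α = 1 + [I]/Ki = 1 + 5.95/10.6 = 1.561, the competitive rate law is v = Vmax[S] / (αKm + [S]).
v = 2.41×0.432 / (1.561×0.225 + 0.432) = 1.041/0.7833 = 1.33 nmol·min⁻¹.

1.33 nmol·min⁻¹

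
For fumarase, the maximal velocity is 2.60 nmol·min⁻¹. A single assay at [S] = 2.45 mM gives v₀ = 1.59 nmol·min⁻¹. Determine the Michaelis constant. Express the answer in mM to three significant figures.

1.56 mM

From v = Vmax[S]/(Km+[S]), Km = [S](Vmax − v)/v.
Km = 2.45 × (2.60 − 1.59) / 1.59 = 2.475/1.59 = 1.56 mM.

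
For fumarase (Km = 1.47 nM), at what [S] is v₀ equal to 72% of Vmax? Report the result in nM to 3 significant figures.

3.78 nM

v/Vmax = [S]/(Km+[S]) = 0.72, so [S] = Km·0.72/(1 − 0.72) = 1.47 × 2.571.
[S] = 3.78 nM.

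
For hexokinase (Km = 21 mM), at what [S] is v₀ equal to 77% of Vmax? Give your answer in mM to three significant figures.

70.3 mM

v/Vmax = [S]/(Km+[S]) = 0.77, so [S] = Km·0.77/(1 − 0.77) = 21 × 3.348.
[S] = 70.3 mM.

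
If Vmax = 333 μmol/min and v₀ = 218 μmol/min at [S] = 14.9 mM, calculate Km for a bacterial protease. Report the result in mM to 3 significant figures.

v/Vmax = 218/333 = 0.6547 = [S]/(Km+[S]).
So Km + [S] = [S]/0.6547 = 22.76 mM, giving Km = 22.76 − 14.9 = 7.86 mM.

7.86 mM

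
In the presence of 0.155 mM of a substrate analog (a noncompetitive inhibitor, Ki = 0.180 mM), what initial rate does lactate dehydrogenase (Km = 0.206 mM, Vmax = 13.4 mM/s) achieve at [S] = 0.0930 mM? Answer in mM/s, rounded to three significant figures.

α = 1 + [I]/Ki = 1 + 0.155/0.180 = 1.861.
For a noncompetitive inhibitor, Vmax is reduced to Vmax/α while Km is unchanged: Km,app = 0.206 mM, Vmax,app = 7.20 mM/s.
v = Vmax,app·[S]/(Km,app + [S]) = 7.20 × 0.0930/(0.206 + 0.0930) = 2.24 mM/s.

2.24 mM/s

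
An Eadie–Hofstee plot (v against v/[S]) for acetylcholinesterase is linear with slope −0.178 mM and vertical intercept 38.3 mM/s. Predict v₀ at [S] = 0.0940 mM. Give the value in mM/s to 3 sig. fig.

In the Eadie–Hofstee form v = Vmax − Km·(v/[S]), the slope is −Km and the intercept is Vmax, so Km = 0.178 mM and Vmax = 38.3 mM/s.
v = 38.3 × 0.0940/(0.178 + 0.0940) = 13.2 mM/s.

13.2 mM/s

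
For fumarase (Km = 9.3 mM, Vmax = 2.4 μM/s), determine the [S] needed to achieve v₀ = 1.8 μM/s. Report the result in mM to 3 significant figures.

Rearranging v = Vmax[S]/(Km+[S]) gives [S] = Km·v/(Vmax − v).
[S] = 9.3 × 1.8 / (2.4 − 1.8) = 16.74/0.6000 = 27.9 mM.

27.9 mM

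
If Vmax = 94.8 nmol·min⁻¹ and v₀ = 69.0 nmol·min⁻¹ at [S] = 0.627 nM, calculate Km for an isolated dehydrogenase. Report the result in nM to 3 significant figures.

0.234 nM

From v = Vmax[S]/(Km+[S]), Km = [S](Vmax − v)/v.
Km = 0.627 × (94.8 − 69.0) / 69.0 = 16.18/69.0 = 0.234 nM.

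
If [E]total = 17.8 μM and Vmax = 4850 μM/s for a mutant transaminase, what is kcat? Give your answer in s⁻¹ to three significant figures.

kcat = Vmax/[E]total = 4850 μM/s / 17.8 μM = 272 s⁻¹.

272 s⁻¹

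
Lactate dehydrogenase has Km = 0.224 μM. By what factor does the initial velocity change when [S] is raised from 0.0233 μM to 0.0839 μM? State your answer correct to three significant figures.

2.89

Since Vmax cancels, v₂/v₁ = [S]₂(Km+[S]₁) / [S]₁(Km+[S]₂).
= 0.0839×(0.224+0.0233) / (0.0233×(0.224+0.0839)) = 0.02075/0.007174 = 2.89.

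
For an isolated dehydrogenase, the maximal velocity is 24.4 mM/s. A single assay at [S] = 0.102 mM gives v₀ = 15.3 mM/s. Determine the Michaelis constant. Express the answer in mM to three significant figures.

v/Vmax = 15.3/24.4 = 0.6270 = [S]/(Km+[S]).
So Km + [S] = [S]/0.6270 = 0.1627 mM, giving Km = 0.1627 − 0.102 = 0.0607 mM.

0.0607 mM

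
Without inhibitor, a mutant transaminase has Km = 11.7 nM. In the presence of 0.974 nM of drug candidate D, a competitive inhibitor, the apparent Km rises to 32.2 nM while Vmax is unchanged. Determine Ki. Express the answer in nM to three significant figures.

0.556 nM

Competitive: Km,app = α·Km with α = 1 + [I]/Ki.
α = Km,app/Km = 32.2/11.7 = 2.752.
Ki = [I]/(α − 1) = 0.974/1.752 = 0.556 nM.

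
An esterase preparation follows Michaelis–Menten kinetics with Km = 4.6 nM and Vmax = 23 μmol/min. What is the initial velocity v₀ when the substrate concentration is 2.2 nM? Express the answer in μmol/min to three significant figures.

7.44 μmol/min

[S]/(Km+[S]) = 2.2/6.800 = 0.3235, the fractional saturation.
v = 0.3235 × Vmax = 0.3235 × 23 = 7.44 μmol/min.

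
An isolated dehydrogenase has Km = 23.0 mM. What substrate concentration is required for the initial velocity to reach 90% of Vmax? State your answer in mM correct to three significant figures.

v/Vmax = [S]/(Km+[S]) = 0.9, so [S] = Km·0.9/(1 − 0.9) = 23.0 × 9.000.
[S] = 207 mM.

207 mM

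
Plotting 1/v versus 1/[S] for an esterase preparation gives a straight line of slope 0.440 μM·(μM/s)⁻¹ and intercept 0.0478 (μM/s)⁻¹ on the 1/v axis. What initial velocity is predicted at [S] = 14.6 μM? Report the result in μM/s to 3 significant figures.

The y-intercept is 1/Vmax, so Vmax = 1/0.0478 = 20.9 μM/s.
The slope is Km/Vmax, so Km = 0.440 × 20.9 = 9.21 μM.
Then v = 20.9 × 14.6/(9.21 + 14.6) = 12.8 μM/s.

12.8 μM/s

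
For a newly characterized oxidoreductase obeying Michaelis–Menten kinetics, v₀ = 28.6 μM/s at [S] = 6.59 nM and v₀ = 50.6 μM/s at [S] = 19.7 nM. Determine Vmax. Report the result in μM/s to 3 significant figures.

82.5 μM/s

From v = Vmax[S]/(Km+[S]), each point gives Vmax = v(Km+[S])/[S].
Equating: 28.6(Km+6.59)/6.59 = 50.6(Km+19.7)/19.7.
4.340·Km + 28.6 = 2.569·Km + 50.6, so (4.340 − 2.569)·Km = 50.6 − 28.6.
Km = 22.00/1.771 = 12.4 nM; then Vmax = 28.6(12.4+6.59)/6.59 = 82.5 μM/s.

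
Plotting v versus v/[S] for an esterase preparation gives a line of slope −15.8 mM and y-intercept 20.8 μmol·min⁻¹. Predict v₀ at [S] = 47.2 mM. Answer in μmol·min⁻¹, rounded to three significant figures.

15.6 μmol·min⁻¹

In the Eadie–Hofstee form v = Vmax − Km·(v/[S]), the slope is −Km and the intercept is Vmax, so Km = 15.8 mM and Vmax = 20.8 μmol·min⁻¹.
v = 20.8 × 47.2/(15.8 + 47.2) = 15.6 μmol·min⁻¹.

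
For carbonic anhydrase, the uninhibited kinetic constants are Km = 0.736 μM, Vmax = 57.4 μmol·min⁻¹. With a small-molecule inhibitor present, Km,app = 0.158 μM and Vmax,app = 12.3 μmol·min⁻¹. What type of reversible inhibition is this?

uncompetitive

Both Km and Vmax decrease by the same factor (~4.67-fold) — characteristic of uncompetitive inhibition.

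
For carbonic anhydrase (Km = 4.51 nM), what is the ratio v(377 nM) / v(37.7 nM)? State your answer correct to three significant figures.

1.11

The fractional saturations are [S]/(Km+[S]) = 37.7/42.21 = 0.8932 and 377/381.5 = 0.9882.
v₂/v₁ is just their ratio: 0.9882/0.8932 = 1.11.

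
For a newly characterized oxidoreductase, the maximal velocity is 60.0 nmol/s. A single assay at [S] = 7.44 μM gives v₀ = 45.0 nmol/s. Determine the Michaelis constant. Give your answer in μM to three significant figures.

From v = Vmax[S]/(Km+[S]), Km = [S](Vmax − v)/v.
Km = 7.44 × (60.0 − 45.0) / 45.0 = 111.6/45.0 = 2.48 μM.

2.48 μM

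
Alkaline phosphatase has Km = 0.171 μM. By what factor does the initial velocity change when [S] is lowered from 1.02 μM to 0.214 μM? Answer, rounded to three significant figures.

0.649

The fractional saturations are [S]/(Km+[S]) = 1.02/1.191 = 0.8564 and 0.214/0.3850 = 0.5558.
v₂/v₁ is just their ratio: 0.5558/0.8564 = 0.649.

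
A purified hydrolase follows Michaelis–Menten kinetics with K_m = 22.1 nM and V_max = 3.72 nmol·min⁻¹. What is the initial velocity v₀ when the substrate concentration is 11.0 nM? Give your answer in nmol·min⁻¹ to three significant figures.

1.24 nmol·min⁻¹

v = Vmax·[S]/(Km + [S]) = 3.72 × 11.0 / (22.1 + 11.0)
  = 40.92 / 33.10 = 1.24 nmol·min⁻¹.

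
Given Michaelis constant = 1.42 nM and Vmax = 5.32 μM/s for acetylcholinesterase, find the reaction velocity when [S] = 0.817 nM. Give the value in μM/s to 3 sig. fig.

v = Vmax·[S]/(Km + [S]) = 5.32 × 0.817 / (1.42 + 0.817)
  = 4.346 / 2.237 = 1.94 μM/s.

1.94 μM/s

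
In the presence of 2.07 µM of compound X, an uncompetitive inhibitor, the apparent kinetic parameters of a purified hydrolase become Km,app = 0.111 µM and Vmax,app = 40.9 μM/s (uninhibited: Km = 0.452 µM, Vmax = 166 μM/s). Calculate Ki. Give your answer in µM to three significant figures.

Uncompetitive: Vmax,app = Vmax/α (and Km,app = Km/α) with α = 1 + [I]/Ki.
α = Vmax/Vmax,app = 166/40.9 = 4.059.
Since α = 1 + [I]/Ki, [I]/Ki = 4.059 − 1 = 3.059 and Ki = 2.07/3.059 = 0.677 µM.

0.677 µM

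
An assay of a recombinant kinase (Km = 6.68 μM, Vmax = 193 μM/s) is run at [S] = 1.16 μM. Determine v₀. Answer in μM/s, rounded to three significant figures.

[S]/(Km+[S]) = 1.16/7.840 = 0.1480, the fractional saturation.
v = 0.1480 × Vmax = 0.1480 × 193 = 28.6 μM/s.

28.6 μM/s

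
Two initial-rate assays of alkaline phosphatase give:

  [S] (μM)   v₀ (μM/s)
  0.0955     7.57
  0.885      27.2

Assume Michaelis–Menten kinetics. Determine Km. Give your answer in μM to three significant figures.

From v = Vmax[S]/(Km+[S]), each point gives Vmax = v(Km+[S])/[S].
Equating: 7.57(Km+0.0955)/0.0955 = 27.2(Km+0.885)/0.885.
79.27·Km + 7.57 = 30.73·Km + 27.2, so (79.27 − 30.73)·Km = 27.2 − 7.57.
Km = 19.63/48.53 = 0.404 μM; then Vmax = 7.57(0.404+0.0955)/0.0955 = 39.6 μM/s.

0.404 μM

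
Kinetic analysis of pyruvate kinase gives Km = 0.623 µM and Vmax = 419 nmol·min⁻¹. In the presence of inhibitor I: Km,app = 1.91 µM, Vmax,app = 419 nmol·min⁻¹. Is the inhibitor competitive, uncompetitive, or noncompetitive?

competitive

Km increases (0.623 → 1.91 µM) while Vmax is unchanged — the hallmark of competitive inhibition.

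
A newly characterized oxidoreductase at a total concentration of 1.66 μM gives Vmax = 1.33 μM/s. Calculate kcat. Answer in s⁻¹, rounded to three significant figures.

0.801 s⁻¹

kcat = Vmax/[E]total = 1.33 μM/s / 1.66 μM = 0.801 s⁻¹.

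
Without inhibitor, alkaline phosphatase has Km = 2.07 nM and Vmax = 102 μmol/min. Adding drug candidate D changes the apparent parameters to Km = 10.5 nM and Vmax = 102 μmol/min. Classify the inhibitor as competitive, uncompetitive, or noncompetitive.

competitive

Km increases (2.07 → 10.5 nM) while Vmax is unchanged — the hallmark of competitive inhibition.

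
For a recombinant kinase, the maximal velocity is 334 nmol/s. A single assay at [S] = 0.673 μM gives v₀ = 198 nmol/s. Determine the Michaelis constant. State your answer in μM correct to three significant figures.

0.462 μM

v/Vmax = 198/334 = 0.5928 = [S]/(Km+[S]).
So Km + [S] = [S]/0.5928 = 1.135 μM, giving Km = 1.135 − 0.673 = 0.462 μM.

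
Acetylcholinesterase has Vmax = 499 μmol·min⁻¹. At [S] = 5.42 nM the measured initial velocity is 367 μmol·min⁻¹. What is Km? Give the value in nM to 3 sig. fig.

1.95 nM

v/Vmax = 367/499 = 0.7355 = [S]/(Km+[S]).
So Km + [S] = [S]/0.7355 = 7.369 nM, giving Km = 7.369 − 5.42 = 1.95 nM.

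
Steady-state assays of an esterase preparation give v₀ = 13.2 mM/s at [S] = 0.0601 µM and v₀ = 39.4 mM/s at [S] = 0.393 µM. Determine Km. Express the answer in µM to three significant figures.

0.219 µM

From v = Vmax[S]/(Km+[S]), each point gives Vmax = v(Km+[S])/[S].
Equating: 13.2(Km+0.0601)/0.0601 = 39.4(Km+0.393)/0.393.
219.6·Km + 13.2 = 100.3·Km + 39.4, so (219.6 − 100.3)·Km = 39.4 − 13.2.
Km = 26.20/119.4 = 0.219 µM; then Vmax = 13.2(0.219+0.0601)/0.0601 = 61.4 mM/s.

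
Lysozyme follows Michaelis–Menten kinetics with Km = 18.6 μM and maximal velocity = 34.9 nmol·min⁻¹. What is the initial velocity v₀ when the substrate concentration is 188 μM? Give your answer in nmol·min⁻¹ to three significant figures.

v = Vmax·[S]/(Km + [S]) = 34.9 × 188 / (18.6 + 188)
  = 6561 / 206.6 = 31.8 nmol·min⁻¹.

31.8 nmol·min⁻¹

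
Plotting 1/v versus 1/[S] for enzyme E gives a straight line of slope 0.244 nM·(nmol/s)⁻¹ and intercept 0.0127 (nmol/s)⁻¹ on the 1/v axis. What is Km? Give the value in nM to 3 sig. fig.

19.2 nM

y-intercept = 1/Vmax ⇒ Vmax = 78.7 nmol/s; slope = Km/Vmax ⇒ Km = slope × Vmax.
Km = 0.244 × 78.7 = 19.2 nM.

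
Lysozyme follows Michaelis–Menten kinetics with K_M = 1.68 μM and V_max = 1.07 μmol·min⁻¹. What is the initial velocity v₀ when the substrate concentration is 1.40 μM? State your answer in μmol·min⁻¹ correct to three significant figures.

0.486 μmol·min⁻¹

[S]/(Km+[S]) = 1.40/3.080 = 0.4545, the fractional saturation.
v = 0.4545 × Vmax = 0.4545 × 1.07 = 0.486 μmol·min⁻¹.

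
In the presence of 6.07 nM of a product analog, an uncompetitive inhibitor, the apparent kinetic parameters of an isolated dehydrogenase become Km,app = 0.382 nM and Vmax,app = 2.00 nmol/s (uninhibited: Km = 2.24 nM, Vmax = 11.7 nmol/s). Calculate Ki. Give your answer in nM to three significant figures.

Uncompetitive: Vmax,app = Vmax/α (and Km,app = Km/α) with α = 1 + [I]/Ki.
α = Vmax/Vmax,app = 11.7/2.00 = 5.850.
Ki = [I]/(α − 1) = 6.07/4.850 = 1.25 nM.

1.25 nM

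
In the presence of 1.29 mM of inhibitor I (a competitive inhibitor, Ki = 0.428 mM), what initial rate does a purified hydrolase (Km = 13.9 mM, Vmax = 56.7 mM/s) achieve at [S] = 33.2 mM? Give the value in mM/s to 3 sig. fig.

21.2 mM/s

With α = 1 + [I]/Ki = 1 + 1.29/0.428 = 4.014, the competitive rate law is v = Vmax[S] / (αKm + [S]).
v = 56.7×33.2 / (4.014×13.9 + 33.2) = 1882/88.99 = 21.2 mM/s.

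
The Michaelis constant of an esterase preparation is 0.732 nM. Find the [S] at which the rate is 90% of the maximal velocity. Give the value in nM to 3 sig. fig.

v/Vmax = [S]/(Km+[S]) = 0.9, so [S] = Km·0.9/(1 − 0.9) = 0.732 × 9.000.
[S] = 6.59 nM.

6.59 nM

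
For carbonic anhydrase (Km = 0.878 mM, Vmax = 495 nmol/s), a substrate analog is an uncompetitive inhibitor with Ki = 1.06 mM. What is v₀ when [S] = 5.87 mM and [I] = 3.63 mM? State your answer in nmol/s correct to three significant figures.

α = 1 + [I]/Ki = 1 + 3.63/1.06 = 4.425.
For an uncompetitive inhibitor, both parameters are divided by α, giving Vmax/α and Km/α: Km,app = 0.198 mM, Vmax,app = 112 nmol/s.
v = Vmax,app·[S]/(Km,app + [S]) = 112 × 5.87/(0.198 + 5.87) = 108 nmol/s.

108 nmol/s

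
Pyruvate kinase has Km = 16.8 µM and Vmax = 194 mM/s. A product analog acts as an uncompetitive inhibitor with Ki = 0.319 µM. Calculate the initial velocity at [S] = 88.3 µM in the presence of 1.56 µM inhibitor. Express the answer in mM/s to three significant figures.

α = 1 + [I]/Ki = 1 + 1.56/0.319 = 5.890.
For an uncompetitive inhibitor, both parameters are divided by α, giving Vmax/α and Km/α: Km,app = 2.85 µM, Vmax,app = 32.9 mM/s.
v = Vmax,app·[S]/(Km,app + [S]) = 32.9 × 88.3/(2.85 + 88.3) = 31.9 mM/s.

31.9 mM/s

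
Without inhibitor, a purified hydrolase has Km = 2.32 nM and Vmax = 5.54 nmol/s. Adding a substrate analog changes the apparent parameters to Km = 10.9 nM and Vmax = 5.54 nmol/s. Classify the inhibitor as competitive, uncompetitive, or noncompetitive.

Km increases (2.32 → 10.9 nM) while Vmax is unchanged — the hallmark of competitive inhibition.

competitive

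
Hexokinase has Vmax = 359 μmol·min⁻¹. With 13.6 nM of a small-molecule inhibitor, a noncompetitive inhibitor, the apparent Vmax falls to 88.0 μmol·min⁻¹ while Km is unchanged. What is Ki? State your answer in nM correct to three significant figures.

4.42 nM

Noncompetitive: Vmax,app = Vmax/α with α = 1 + [I]/Ki.
α = Vmax/Vmax,app = 359/88.0 = 4.080.
Ki = [I]/(α − 1) = 13.6/3.080 = 4.42 nM.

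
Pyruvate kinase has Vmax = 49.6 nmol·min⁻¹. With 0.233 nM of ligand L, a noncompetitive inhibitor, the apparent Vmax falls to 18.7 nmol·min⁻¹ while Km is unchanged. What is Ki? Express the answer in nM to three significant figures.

0.141 nM

Noncompetitive: Vmax,app = Vmax/α with α = 1 + [I]/Ki.
α = Vmax/Vmax,app = 49.6/18.7 = 2.652.
Since α = 1 + [I]/Ki, [I]/Ki = 2.652 − 1 = 1.652 and Ki = 0.233/1.652 = 0.141 nM.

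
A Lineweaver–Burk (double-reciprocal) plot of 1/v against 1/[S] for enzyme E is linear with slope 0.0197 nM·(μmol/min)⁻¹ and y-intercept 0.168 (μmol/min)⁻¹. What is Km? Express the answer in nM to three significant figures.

y-intercept = 1/Vmax ⇒ Vmax = 5.95 μmol/min; slope = Km/Vmax ⇒ Km = slope × Vmax.
Km = 0.0197 × 5.95 = 0.117 nM.

0.117 nM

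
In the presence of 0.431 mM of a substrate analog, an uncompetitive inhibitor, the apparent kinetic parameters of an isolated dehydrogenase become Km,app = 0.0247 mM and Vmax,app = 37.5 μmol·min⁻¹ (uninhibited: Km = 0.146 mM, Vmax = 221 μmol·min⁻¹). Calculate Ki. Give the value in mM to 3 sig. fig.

Uncompetitive: Vmax,app = Vmax/α (and Km,app = Km/α) with α = 1 + [I]/Ki.
α = Vmax/Vmax,app = 221/37.5 = 5.893.
Ki = [I]/(α − 1) = 0.431/4.893 = 0.0881 mM.

0.0881 mM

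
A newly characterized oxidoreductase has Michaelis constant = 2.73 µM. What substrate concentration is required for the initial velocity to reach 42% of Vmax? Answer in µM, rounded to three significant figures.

1.98 µM

v/Vmax = [S]/(Km+[S]) = 0.42, so [S] = Km·0.42/(1 − 0.42) = 2.73 × 0.7241.
[S] = 1.98 µM.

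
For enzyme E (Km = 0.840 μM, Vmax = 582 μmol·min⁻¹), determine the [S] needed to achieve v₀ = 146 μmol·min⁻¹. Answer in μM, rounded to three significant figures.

0.281 μM

The required fractional saturation is v/Vmax = 146/582 = 0.2509.
Then [S]/(Km+[S]) = 0.2509 ⇒ [S] = 0.840 × 0.2509/(1 − 0.2509) = 0.281 μM.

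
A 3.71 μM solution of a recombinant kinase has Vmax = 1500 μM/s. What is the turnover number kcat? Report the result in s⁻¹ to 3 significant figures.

kcat = Vmax/[E]total = 1500 μM/s / 3.71 μM = 404 s⁻¹.

404 s⁻¹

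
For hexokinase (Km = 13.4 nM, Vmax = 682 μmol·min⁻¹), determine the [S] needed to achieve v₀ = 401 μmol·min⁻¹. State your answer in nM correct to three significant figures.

19.1 nM

Rearranging v = Vmax[S]/(Km+[S]) gives [S] = Km·v/(Vmax − v).
[S] = 13.4 × 401 / (682 − 401) = 5373/281.0 = 19.1 nM.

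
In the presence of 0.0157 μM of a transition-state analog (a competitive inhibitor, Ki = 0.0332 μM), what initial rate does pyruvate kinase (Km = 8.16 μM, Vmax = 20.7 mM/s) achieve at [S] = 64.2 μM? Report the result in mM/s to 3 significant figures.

17.4 mM/s

α = 1 + [I]/Ki = 1 + 0.0157/0.0332 = 1.473.
For a competitive inhibitor, Vmax is unchanged and the apparent Km becomes α·Km: Km,app = 12.0 μM, Vmax,app = 20.7 mM/s.
v = Vmax,app·[S]/(Km,app + [S]) = 20.7 × 64.2/(12.0 + 64.2) = 17.4 mM/s.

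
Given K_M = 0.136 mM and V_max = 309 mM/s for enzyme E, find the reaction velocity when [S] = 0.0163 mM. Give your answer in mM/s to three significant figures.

v = Vmax·[S]/(Km + [S]) = 309 × 0.0163 / (0.136 + 0.0163)
  = 5.037 / 0.1523 = 33.1 mM/s.

33.1 mM/s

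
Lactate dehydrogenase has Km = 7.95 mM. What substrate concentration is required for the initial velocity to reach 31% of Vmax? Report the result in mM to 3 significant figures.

3.57 mM

v/Vmax = [S]/(Km+[S]) = 0.31, so [S] = Km·0.31/(1 − 0.31) = 7.95 × 0.4493.
[S] = 3.57 mM.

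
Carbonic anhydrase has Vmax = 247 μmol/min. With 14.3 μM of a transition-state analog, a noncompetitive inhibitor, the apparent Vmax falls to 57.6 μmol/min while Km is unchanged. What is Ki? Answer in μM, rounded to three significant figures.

4.35 μM

Noncompetitive: Vmax,app = Vmax/α with α = 1 + [I]/Ki.
α = Vmax/Vmax,app = 247/57.6 = 4.288.
Ki = [I]/(α − 1) = 14.3/3.288 = 4.35 μM.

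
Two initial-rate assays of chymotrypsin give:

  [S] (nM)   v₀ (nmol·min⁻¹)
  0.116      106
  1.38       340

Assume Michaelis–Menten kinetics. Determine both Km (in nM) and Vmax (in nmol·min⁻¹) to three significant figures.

Km = 0.351 nM; Vmax = 426 nmol·min⁻¹

From v = Vmax[S]/(Km+[S]), each point gives Vmax = v(Km+[S])/[S].
Equating: 106(Km+0.116)/0.116 = 340(Km+1.38)/1.38.
913.8·Km + 106 = 246.4·Km + 340, so (913.8 − 246.4)·Km = 340 − 106.
Km = 234.0/667.4 = 0.351 nM; then Vmax = 106(0.351+0.116)/0.116 = 426 nmol·min⁻¹.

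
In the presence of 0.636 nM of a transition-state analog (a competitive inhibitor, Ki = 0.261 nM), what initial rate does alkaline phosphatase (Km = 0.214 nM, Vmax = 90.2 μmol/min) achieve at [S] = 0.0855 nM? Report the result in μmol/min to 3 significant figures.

9.39 μmol/min

With α = 1 + [I]/Ki = 1 + 0.636/0.261 = 3.437, the competitive rate law is v = Vmax[S] / (αKm + [S]).
v = 90.2×0.0855 / (3.437×0.214 + 0.0855) = 7.712/0.8210 = 9.39 μmol/min.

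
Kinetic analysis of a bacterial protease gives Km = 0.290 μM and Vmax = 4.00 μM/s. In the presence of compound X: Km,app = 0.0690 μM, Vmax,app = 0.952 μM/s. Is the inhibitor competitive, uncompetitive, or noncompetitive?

uncompetitive

Both Km and Vmax decrease by the same factor (~4.20-fold) — characteristic of uncompetitive inhibition.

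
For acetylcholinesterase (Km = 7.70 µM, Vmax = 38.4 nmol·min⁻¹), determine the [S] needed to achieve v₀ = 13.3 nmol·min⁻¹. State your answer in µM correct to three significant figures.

4.08 µM

The required fractional saturation is v/Vmax = 13.3/38.4 = 0.3464.
Then [S]/(Km+[S]) = 0.3464 ⇒ [S] = 7.70 × 0.3464/(1 − 0.3464) = 4.08 µM.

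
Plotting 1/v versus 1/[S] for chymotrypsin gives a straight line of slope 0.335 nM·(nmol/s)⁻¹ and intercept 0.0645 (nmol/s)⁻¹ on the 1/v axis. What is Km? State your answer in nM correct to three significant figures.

y-intercept = 1/Vmax ⇒ Vmax = 15.5 nmol/s; slope = Km/Vmax ⇒ Km = slope × Vmax.
Km = 0.335 × 15.5 = 5.19 nM.

5.19 nM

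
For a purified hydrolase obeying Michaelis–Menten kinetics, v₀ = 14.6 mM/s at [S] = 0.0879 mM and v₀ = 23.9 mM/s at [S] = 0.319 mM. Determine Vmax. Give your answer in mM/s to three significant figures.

From v = Vmax[S]/(Km+[S]), each point gives Vmax = v(Km+[S])/[S].
Equating: 14.6(Km+0.0879)/0.0879 = 23.9(Km+0.319)/0.319.
166.1·Km + 14.6 = 74.92·Km + 23.9, so (166.1 − 74.92)·Km = 23.9 − 14.6.
Km = 9.300/91.18 = 0.102 mM; then Vmax = 14.6(0.102+0.0879)/0.0879 = 31.5 mM/s.

31.5 mM/s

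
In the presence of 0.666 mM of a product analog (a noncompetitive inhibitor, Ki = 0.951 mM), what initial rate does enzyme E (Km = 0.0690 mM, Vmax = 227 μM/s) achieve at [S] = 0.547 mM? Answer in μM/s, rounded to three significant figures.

119 μM/s

α = 1 + [I]/Ki = 1 + 0.666/0.951 = 1.700.
For a noncompetitive inhibitor, Vmax is reduced to Vmax/α while Km is unchanged: Km,app = 0.0690 mM, Vmax,app = 134 μM/s.
v = Vmax,app·[S]/(Km,app + [S]) = 134 × 0.547/(0.0690 + 0.547) = 119 μM/s.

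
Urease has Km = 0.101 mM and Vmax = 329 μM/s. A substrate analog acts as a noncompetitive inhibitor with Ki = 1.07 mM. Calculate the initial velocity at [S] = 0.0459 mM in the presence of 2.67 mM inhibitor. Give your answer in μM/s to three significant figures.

α = 1 + [I]/Ki = 1 + 2.67/1.07 = 3.495.
For a noncompetitive inhibitor, Vmax is reduced to Vmax/α while Km is unchanged: Km,app = 0.101 mM, Vmax,app = 94.1 μM/s.
v = Vmax,app·[S]/(Km,app + [S]) = 94.1 × 0.0459/(0.101 + 0.0459) = 29.4 μM/s.

29.4 μM/s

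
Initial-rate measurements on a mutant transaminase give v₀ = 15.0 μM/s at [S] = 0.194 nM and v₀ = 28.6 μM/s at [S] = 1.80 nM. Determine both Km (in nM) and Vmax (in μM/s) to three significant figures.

Km = 0.221 nM; Vmax = 32.1 μM/s

In reciprocal form, 1/v = (Km/Vmax)·(1/[S]) + 1/Vmax. The two points give (1/[S], 1/v) = (5.155, 0.06667) and (0.5556, 0.03497).
Slope = (0.06667 − 0.03497)/(5.155 − 0.5556) = 0.006893; intercept = 0.06667 − 0.006893×5.155 = 0.03114.
Vmax = 1/intercept = 32.1 μM/s; Km = slope × Vmax = 0.006893 × 32.1 = 0.221 nM.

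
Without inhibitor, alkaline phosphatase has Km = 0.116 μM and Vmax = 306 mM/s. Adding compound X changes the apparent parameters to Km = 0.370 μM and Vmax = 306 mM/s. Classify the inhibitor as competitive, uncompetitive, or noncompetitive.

competitive

Km increases (0.116 → 0.370 μM) while Vmax is unchanged — the hallmark of competitive inhibition.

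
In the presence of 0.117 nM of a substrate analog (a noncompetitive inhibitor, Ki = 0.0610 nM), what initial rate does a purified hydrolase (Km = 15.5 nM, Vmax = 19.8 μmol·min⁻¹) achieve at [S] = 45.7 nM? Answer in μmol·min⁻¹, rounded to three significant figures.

α = 1 + [I]/Ki = 1 + 0.117/0.0610 = 2.918.
For a noncompetitive inhibitor, Vmax is reduced to Vmax/α while Km is unchanged: Km,app = 15.5 nM, Vmax,app = 6.79 μmol·min⁻¹.
v = Vmax,app·[S]/(Km,app + [S]) = 6.79 × 45.7/(15.5 + 45.7) = 5.07 μmol·min⁻¹.

5.07 μmol·min⁻¹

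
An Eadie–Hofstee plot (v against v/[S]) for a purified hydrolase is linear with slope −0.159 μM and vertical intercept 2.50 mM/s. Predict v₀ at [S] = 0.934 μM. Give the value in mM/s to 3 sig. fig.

In the Eadie–Hofstee form v = Vmax − Km·(v/[S]), the slope is −Km and the intercept is Vmax, so Km = 0.159 μM and Vmax = 2.50 mM/s.
v = 2.50 × 0.934/(0.159 + 0.934) = 2.14 mM/s.

2.14 mM/s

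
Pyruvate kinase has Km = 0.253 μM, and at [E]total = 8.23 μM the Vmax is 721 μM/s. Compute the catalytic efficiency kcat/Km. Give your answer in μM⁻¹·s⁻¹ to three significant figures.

kcat = Vmax/[E]total = 721/8.23 = 87.6 s⁻¹.
kcat/Km = 87.6/0.253 = 346 μM⁻¹·s⁻¹.

346 μM⁻¹·s⁻¹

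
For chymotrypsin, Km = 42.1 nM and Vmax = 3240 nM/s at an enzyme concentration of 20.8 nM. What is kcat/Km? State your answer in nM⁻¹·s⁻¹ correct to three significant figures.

kcat = Vmax/[E]total = 3240/20.8 = 156 s⁻¹.
kcat/Km = 156/42.1 = 3.70 nM⁻¹·s⁻¹.

3.70 nM⁻¹·s⁻¹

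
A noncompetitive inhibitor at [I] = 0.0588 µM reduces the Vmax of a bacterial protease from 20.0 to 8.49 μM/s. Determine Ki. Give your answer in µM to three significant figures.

0.0434 µM

Noncompetitive: Vmax,app = Vmax/α with α = 1 + [I]/Ki.
α = Vmax/Vmax,app = 20.0/8.49 = 2.356.
Since α = 1 + [I]/Ki, [I]/Ki = 2.356 − 1 = 1.356 and Ki = 0.0588/1.356 = 0.0434 µM.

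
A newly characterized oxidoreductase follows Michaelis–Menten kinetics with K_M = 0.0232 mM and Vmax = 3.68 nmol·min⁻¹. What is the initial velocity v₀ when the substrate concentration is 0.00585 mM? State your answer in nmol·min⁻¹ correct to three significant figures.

[S]/(Km+[S]) = 0.00585/0.02905 = 0.2014, the fractional saturation.
v = 0.2014 × Vmax = 0.2014 × 3.68 = 0.741 nmol·min⁻¹.

0.741 nmol·min⁻¹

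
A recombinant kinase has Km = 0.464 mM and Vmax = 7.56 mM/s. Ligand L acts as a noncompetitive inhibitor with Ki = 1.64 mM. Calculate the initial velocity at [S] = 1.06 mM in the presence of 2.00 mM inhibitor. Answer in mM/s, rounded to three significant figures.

2.37 mM/s

α = 1 + [I]/Ki = 1 + 2.00/1.64 = 2.220.
For a noncompetitive inhibitor, Vmax is reduced to Vmax/α while Km is unchanged: Km,app = 0.464 mM, Vmax,app = 3.41 mM/s.
v = Vmax,app·[S]/(Km,app + [S]) = 3.41 × 1.06/(0.464 + 1.06) = 2.37 mM/s.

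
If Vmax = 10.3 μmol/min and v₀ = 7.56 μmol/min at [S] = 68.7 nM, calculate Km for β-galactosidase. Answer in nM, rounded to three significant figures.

24.9 nM

From v = Vmax[S]/(Km+[S]), Km = [S](Vmax − v)/v.
Km = 68.7 × (10.3 − 7.56) / 7.56 = 188.2/7.56 = 24.9 nM.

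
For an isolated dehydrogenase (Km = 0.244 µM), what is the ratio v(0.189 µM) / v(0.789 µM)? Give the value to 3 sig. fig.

0.571

Since Vmax cancels, v₂/v₁ = [S]₂(Km+[S]₁) / [S]₁(Km+[S]₂).
= 0.189×(0.244+0.789) / (0.789×(0.244+0.189)) = 0.1952/0.3416 = 0.571.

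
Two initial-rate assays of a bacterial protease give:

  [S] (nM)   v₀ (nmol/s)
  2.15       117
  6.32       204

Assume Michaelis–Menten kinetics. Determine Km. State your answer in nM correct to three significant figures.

From v = Vmax[S]/(Km+[S]), each point gives Vmax = v(Km+[S])/[S].
Equating: 117(Km+2.15)/2.15 = 204(Km+6.32)/6.32.
54.42·Km + 117 = 32.28·Km + 204, so (54.42 − 32.28)·Km = 204 − 117.
Km = 87.00/22.14 = 3.93 nM; then Vmax = 117(3.93+2.15)/2.15 = 331 nmol/s.

3.93 nM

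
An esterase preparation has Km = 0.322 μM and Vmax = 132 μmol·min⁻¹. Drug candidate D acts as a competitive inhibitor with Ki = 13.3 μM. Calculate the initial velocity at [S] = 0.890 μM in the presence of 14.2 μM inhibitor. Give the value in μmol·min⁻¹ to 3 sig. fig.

75.5 μmol·min⁻¹

With α = 1 + [I]/Ki = 1 + 14.2/13.3 = 2.068, the competitive rate law is v = Vmax[S] / (αKm + [S]).
v = 132×0.890 / (2.068×0.322 + 0.890) = 117.5/1.556 = 75.5 μmol·min⁻¹.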